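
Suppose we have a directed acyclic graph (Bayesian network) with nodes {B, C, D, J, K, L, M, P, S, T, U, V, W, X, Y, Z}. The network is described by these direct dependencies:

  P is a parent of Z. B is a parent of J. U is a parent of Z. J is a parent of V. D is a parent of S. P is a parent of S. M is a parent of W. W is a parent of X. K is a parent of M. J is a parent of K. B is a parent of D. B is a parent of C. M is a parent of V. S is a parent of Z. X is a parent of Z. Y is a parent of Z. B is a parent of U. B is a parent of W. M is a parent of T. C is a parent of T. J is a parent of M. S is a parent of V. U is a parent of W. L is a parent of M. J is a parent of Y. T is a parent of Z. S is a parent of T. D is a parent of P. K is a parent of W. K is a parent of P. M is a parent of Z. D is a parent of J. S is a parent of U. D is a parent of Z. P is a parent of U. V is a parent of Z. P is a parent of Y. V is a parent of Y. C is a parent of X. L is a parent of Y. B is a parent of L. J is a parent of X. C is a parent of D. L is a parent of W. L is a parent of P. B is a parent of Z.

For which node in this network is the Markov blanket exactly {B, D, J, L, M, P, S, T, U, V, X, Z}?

Y

The target node must have every member of {B, D, J, L, M, P, S, T, U, V, X, Z} as a parent, child, or co-parent, and no others.
Parents of Y: J, L, P, V; children: Z; co-parents: B, D, M, P, S, T, U, V, X.
These exactly cover the given set, so the node is Y.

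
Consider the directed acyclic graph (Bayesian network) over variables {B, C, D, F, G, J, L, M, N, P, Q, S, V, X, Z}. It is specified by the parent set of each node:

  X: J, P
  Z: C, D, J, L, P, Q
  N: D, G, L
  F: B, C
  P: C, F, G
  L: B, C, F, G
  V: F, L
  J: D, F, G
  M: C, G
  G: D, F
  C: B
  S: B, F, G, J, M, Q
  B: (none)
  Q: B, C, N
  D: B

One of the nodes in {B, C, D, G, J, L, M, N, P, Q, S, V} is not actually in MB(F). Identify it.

Pa(F) = {B, C}.
F's children: G, J, L, P, S, V.
Co-parents of F (other parents of its children):
  parents(G) \ {F} = {D}.
  J's other parents are D, G.
  L's other parents are B, C, G.
  P's other parents are C, G.
  S's other parents are B, G, J, M, Q.
  V also has parent L.
MB(F) = {B, C, D, G, J, L, M, P, Q, S, V}.
N is neither a parent, child, nor co-parent of F, so it does not belong.

N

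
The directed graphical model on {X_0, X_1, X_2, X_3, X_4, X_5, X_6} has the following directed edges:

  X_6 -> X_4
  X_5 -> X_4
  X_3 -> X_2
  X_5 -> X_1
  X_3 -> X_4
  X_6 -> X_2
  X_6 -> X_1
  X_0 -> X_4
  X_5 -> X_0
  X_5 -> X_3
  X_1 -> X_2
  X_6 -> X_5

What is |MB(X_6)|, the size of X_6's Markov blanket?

Recall MB(v) = parents ∪ children ∪ spouses, where spouses are the other parents of v's children.
X_6's parents: none.
X_6 has children X_1, X_2, X_4, X_5.
Co-parents of X_6 (other parents of its children):
  X_5: —
  X_1: X_5
  X_2: X_1, X_3
  X_4: X_0, X_3, X_5
MB(X_6) = {X_0, X_1, X_2, X_3, X_4, X_5}, which has 6 nodes.

6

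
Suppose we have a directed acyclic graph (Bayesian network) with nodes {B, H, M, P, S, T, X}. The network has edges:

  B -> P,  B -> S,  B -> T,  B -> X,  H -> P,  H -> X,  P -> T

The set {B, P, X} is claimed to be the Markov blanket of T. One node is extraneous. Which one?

X

Ch(T) = {}.
T has parents B, P.
With no children, T has no spouses; the co-parent set is empty.
MB(T) = {B, P}.
X is neither a parent, child, nor co-parent of T, so it does not belong.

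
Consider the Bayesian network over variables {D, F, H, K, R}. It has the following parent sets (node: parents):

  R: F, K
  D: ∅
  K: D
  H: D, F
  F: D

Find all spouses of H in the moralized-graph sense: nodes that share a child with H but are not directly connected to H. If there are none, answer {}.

{}

H has no children, so it has no co-parents. The set is empty.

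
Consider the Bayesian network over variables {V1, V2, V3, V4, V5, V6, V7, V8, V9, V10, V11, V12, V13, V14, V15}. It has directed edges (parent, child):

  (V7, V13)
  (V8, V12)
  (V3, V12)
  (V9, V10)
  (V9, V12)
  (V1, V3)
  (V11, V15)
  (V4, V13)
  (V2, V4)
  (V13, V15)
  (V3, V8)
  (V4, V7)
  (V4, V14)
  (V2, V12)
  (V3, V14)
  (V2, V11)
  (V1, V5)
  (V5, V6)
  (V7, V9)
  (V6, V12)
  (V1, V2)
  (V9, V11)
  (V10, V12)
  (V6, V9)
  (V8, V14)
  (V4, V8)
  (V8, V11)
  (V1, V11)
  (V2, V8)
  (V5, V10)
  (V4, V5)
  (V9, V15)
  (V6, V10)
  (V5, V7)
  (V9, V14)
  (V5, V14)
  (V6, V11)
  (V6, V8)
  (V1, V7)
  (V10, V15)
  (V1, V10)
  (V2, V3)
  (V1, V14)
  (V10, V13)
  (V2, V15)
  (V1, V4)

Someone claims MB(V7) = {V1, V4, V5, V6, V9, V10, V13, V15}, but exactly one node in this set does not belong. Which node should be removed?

Parents of V7: V1, V4, V5.
V7 has children V9, V13.
Other parents of V7's children:
  parents(V9) \ {V7} = {V6}.
  V13's other parents are V4, V10.
MB(V7) = {V1, V4, V5, V6, V9, V10, V13}.
V15 is neither a parent, child, nor co-parent of V7, so it does not belong.

V15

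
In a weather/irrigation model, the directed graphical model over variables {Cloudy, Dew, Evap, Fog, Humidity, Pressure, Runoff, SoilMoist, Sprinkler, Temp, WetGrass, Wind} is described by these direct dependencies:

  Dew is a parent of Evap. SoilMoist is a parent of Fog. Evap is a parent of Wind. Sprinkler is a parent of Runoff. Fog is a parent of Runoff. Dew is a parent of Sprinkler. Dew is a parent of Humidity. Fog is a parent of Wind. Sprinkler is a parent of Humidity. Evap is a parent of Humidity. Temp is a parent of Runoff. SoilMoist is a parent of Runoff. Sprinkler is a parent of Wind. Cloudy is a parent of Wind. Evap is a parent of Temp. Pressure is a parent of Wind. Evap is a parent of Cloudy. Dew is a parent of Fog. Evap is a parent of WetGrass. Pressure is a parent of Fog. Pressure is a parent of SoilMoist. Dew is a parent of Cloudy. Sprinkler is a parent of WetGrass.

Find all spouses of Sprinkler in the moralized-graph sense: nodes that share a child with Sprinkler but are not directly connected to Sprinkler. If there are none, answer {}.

{Cloudy, Evap, Fog, Pressure, SoilMoist, Temp}

Children of Sprinkler: Humidity, Runoff, WetGrass, Wind.
  Runoff: Fog, SoilMoist, Temp
  WetGrass: Evap
  Wind: Cloudy, Evap, Fog, Pressure
  Humidity: Dew, Evap
Excluding nodes already adjacent to Sprinkler (Dew, Humidity, Runoff, WetGrass, Wind), the co-parent-only contribution is {Cloudy, Evap, Fog, Pressure, SoilMoist, Temp}.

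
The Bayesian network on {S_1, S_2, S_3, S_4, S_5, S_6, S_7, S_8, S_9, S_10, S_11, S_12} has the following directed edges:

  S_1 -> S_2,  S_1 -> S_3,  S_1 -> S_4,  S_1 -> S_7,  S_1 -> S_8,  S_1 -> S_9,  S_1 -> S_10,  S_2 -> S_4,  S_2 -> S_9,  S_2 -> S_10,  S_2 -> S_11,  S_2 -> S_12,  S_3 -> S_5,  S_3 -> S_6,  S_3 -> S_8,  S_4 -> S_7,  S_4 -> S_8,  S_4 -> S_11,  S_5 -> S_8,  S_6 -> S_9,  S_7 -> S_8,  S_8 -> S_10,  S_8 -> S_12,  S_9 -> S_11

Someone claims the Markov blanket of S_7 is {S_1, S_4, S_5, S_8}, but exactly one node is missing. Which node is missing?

S_3

S_7 has parents S_1, S_4.
Ch(S_7) = {S_8}.
Co-parents of S_7 (other parents of its children):
  S_8: S_1, S_3, S_4, S_5
MB(S_7) = {S_1, S_3, S_4, S_5, S_8}.
Comparing with the claimed set, S_3 is missing.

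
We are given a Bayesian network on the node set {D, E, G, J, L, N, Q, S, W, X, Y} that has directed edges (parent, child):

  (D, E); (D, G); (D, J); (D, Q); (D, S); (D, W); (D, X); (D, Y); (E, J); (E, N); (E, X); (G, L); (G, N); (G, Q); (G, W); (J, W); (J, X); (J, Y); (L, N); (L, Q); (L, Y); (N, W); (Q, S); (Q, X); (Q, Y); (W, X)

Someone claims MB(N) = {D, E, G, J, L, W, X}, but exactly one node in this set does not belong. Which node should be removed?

Recall MB(v) = parents ∪ children ∪ spouses, where spouses are the other parents of v's children.
Parents of N: E, G, L.
N has child W.
Co-parents of N (other parents of its children):
  W's other parents are D, G, J.
MB(N) = {D, E, G, J, L, W}.
X is neither a parent, child, nor co-parent of N, so it does not belong.

X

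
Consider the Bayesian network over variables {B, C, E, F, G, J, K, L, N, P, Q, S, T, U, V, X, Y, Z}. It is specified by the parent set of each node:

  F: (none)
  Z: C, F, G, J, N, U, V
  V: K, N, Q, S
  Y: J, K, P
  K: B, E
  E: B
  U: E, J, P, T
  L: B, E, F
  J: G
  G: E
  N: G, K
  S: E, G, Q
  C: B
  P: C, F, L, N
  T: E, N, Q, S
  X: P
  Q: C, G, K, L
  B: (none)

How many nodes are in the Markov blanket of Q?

9

A node's Markov blanket = Pa ∪ Ch ∪ (parents of Ch other than the node itself).
Parents of Q: C, G, K, L.
Children of Q: S, T, V.
Other parents of Q's children:
  S: E, G
  T: E, N, S
  V: K, N, S
MB(Q) = {C, E, G, K, L, N, S, T, V}, which has 9 nodes.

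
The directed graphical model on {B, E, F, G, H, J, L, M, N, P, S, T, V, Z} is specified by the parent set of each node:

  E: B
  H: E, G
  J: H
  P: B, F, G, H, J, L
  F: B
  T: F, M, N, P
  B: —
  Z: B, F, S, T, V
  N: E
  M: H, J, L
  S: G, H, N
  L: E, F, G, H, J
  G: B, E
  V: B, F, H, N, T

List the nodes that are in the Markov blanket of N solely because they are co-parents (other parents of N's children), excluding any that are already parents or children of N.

{B, F, G, H, M, P}

Children of N: S, T, V.
  S also has parents G, H.
  T's other parents are F, M, P.
  V's other parents are B, F, H, T.
Excluding nodes already adjacent to N (E, S, T, V), the co-parent-only contribution is {B, F, G, H, M, P}.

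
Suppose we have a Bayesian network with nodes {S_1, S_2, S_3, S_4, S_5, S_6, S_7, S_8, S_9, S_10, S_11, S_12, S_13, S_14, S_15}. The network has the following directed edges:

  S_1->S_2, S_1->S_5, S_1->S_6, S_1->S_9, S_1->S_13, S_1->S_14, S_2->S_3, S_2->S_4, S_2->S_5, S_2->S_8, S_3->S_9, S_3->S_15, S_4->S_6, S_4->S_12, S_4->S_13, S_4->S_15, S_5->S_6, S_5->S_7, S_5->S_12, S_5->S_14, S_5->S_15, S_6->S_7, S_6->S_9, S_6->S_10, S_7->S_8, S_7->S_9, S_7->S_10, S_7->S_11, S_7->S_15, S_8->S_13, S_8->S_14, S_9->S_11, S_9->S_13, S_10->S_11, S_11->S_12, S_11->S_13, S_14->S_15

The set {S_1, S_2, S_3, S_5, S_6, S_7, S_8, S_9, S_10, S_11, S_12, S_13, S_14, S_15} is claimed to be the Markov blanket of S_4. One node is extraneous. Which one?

Pa(S_4) = {S_2}.
Children of S_4: S_6, S_12, S_13, S_15.
Other parents of S_4's children:
  parents(S_6) \ {S_4} = {S_1, S_5}.
  parents(S_12) \ {S_4} = {S_5, S_11}.
  S_13's other parents are S_1, S_8, S_9, S_11.
  parents(S_15) \ {S_4} = {S_3, S_5, S_7, S_14}.
MB(S_4) = {S_1, S_2, S_3, S_5, S_6, S_7, S_8, S_9, S_11, S_12, S_13, S_14, S_15}.
S_10 is neither a parent, child, nor co-parent of S_4, so it does not belong.

S_10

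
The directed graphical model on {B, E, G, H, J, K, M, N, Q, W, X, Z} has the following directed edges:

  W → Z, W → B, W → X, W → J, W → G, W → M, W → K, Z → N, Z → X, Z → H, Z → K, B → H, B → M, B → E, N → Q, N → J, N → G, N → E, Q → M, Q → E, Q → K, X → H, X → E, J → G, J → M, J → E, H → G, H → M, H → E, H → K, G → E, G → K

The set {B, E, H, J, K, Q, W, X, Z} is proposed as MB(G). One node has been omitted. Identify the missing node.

N

Recall MB(v) = parents ∪ children ∪ spouses, where spouses are the other parents of v's children.
Pa(G) = {H, J, N, W}.
Children of G: E, K.
Co-parents of G (other parents of its children):
  E: B, H, J, N, Q, X
  K: H, Q, W, Z
MB(G) = {B, E, H, J, K, N, Q, W, X, Z}.
Comparing with the claimed set, N is missing.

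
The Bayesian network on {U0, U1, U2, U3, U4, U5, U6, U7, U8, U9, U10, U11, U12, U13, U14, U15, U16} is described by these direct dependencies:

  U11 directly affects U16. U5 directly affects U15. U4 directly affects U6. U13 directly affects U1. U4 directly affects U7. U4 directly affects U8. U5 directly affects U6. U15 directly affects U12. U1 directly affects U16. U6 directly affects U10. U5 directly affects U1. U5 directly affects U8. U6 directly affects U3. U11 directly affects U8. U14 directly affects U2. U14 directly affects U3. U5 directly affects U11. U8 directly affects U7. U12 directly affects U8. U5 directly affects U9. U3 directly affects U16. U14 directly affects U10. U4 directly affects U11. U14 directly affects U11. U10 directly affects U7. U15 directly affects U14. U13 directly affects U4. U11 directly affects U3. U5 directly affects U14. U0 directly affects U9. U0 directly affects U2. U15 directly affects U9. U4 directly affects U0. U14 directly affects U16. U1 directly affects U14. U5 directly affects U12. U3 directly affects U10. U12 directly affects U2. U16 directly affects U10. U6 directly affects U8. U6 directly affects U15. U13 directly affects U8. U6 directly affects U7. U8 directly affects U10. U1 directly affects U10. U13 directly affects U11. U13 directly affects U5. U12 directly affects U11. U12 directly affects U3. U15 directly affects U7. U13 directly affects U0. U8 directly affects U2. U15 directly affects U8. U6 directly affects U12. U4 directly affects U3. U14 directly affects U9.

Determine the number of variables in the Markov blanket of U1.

U1's parents: U5, U13.
U1 has children U10, U14, U16.
Co-parents of U1 (other parents of its children):
  U14: U5, U15
  U16: U3, U11, U14
  U10: U3, U6, U8, U14, U16
MB(U1) = {U3, U5, U6, U8, U10, U11, U13, U14, U15, U16}, which has 10 nodes.

10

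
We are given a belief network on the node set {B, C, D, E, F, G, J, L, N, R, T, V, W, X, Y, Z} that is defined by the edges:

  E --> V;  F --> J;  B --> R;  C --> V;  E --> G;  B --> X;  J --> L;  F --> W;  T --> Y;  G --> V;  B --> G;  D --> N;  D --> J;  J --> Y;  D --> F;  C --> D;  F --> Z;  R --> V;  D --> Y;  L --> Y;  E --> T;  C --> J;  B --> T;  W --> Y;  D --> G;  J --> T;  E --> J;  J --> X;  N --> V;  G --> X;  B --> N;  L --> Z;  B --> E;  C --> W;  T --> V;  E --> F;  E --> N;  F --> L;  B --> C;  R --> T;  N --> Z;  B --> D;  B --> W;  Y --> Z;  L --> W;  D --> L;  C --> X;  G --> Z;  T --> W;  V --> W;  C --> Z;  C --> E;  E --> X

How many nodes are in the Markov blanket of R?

Recall MB(v) = parents ∪ children ∪ spouses, where spouses are the other parents of v's children.
R's parents: B.
R's children: T, V.
Co-parents of R (other parents of its children):
  T: B, E, J
  V: C, E, G, N, T
MB(R) = {B, C, E, G, J, N, T, V}, which has 8 nodes.

8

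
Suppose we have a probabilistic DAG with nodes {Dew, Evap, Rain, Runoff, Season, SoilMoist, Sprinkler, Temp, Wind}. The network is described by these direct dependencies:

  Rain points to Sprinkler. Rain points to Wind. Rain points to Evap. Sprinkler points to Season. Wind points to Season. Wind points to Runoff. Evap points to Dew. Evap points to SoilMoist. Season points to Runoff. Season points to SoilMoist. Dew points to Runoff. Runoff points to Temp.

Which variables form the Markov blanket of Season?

{Dew, Evap, Runoff, SoilMoist, Sprinkler, Wind}

A node's Markov blanket = Pa ∪ Ch ∪ (parents of Ch other than the node itself).
Season's parents: Sprinkler, Wind.
Season has children Runoff, SoilMoist.
Other parents of Season's children:
  Runoff: Dew, Wind
  SoilMoist: Evap
MB(Season) = {Dew, Evap, Runoff, SoilMoist, Sprinkler, Wind}.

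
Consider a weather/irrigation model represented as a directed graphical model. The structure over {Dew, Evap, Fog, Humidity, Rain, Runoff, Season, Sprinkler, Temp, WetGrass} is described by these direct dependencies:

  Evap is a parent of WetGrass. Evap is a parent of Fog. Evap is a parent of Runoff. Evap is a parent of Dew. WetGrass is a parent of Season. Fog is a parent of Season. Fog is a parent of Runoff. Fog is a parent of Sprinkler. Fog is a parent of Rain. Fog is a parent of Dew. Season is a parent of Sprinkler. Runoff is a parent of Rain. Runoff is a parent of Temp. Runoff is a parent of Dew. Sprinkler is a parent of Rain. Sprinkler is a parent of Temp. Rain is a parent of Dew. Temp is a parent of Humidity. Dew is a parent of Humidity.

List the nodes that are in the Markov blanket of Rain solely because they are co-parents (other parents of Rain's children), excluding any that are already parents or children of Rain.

Children of Rain: Dew.
  Dew also has parents Evap, Fog, Runoff.
Excluding nodes already adjacent to Rain (Dew, Fog, Runoff, Sprinkler), the co-parent-only contribution is {Evap}.

{Evap}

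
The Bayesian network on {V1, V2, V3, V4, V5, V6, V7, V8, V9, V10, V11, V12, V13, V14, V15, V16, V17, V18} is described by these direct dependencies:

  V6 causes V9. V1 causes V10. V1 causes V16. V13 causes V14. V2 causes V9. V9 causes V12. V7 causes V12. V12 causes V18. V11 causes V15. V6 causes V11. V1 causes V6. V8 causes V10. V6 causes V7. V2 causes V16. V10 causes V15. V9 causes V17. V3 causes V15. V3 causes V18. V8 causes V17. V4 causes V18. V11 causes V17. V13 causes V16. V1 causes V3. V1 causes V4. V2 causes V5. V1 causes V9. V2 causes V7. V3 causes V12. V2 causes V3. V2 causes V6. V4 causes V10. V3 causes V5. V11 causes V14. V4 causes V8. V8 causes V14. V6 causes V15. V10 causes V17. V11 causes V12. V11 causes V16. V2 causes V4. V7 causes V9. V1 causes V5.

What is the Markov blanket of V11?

{V1, V2, V3, V6, V7, V8, V9, V10, V12, V13, V14, V15, V16, V17}

V11's parents: V6.
V11 has children V12, V14, V15, V16, V17.
Other parents of V11's children:
  V12 also has parents V3, V7, V9.
  parents(V14) \ {V11} = {V8, V13}.
  parents(V15) \ {V11} = {V3, V6, V10}.
  V16 also has parents V1, V2, V13.
  parents(V17) \ {V11} = {V8, V9, V10}.
Union: {V6} ∪ {V12, V14, V15, V16, V17} ∪ {V1, V2, V3, V6, V7, V8, V9, V10, V13} = {V1, V2, V3, V6, V7, V8, V9, V10, V12, V13, V14, V15, V16, V17}.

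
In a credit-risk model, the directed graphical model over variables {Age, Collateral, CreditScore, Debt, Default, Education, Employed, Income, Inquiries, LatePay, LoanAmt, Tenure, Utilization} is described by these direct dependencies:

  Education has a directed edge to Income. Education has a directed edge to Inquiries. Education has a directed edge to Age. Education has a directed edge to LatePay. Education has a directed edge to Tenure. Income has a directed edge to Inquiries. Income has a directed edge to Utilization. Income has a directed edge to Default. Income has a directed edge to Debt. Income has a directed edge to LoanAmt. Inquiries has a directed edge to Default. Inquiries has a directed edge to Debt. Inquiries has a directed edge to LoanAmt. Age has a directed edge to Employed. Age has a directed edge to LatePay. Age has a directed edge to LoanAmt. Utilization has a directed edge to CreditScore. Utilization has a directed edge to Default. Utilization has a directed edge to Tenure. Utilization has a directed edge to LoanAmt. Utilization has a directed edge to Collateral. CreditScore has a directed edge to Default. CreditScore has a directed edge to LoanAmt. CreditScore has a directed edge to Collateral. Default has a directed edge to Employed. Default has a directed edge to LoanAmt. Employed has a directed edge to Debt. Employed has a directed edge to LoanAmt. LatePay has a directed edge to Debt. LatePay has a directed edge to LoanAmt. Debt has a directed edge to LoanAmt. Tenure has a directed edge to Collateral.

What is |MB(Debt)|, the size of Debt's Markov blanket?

A node's Markov blanket = Pa ∪ Ch ∪ (parents of Ch other than the node itself).
Pa(Debt) = {Employed, Income, Inquiries, LatePay}.
Children of Debt: LoanAmt.
For each child, the remaining parents (spouses of Debt):
  parents(LoanAmt) \ {Debt} = {Age, CreditScore, Default, Employed, Income, Inquiries, LatePay, Utilization}.
MB(Debt) = {Age, CreditScore, Default, Employed, Income, Inquiries, LatePay, LoanAmt, Utilization}, which has 9 nodes.

9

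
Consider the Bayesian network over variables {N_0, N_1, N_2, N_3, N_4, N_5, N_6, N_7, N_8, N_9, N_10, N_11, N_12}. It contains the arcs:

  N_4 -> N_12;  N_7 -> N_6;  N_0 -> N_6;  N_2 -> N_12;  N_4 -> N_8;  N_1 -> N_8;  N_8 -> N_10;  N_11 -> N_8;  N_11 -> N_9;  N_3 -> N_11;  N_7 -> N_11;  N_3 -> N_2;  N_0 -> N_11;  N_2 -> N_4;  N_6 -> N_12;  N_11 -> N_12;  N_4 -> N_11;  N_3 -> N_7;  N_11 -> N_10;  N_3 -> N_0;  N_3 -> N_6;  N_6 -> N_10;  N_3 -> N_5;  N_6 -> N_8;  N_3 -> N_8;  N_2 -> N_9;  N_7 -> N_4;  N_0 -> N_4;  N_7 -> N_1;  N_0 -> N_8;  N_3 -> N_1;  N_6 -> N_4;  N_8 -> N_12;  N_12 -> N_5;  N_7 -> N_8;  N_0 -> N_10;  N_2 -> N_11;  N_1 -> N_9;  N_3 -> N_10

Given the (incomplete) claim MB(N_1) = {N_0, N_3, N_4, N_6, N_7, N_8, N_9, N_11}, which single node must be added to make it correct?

Recall MB(v) = parents ∪ children ∪ spouses, where spouses are the other parents of v's children.
N_1 has parents N_3, N_7.
Children of N_1: N_8, N_9.
Co-parents of N_1 (other parents of its children):
  N_8's other parents are N_0, N_3, N_4, N_6, N_7, N_11.
  parents(N_9) \ {N_1} = {N_2, N_11}.
MB(N_1) = {N_0, N_2, N_3, N_4, N_6, N_7, N_8, N_9, N_11}.
Comparing with the claimed set, N_2 is missing.

N_2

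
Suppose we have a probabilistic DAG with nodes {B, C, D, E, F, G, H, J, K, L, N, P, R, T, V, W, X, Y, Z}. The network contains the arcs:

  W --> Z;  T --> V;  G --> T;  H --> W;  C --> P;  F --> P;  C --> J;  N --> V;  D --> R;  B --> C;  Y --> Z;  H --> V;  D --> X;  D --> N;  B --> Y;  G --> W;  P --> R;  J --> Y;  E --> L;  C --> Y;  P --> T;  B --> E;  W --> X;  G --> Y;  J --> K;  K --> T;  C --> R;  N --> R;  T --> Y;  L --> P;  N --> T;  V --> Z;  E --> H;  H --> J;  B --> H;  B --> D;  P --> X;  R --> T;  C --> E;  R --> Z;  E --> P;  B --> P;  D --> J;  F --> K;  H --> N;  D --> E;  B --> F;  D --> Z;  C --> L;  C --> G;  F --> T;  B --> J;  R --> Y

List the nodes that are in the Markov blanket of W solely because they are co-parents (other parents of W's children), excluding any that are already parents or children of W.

Children of W: X, Z.
  X: D, P
  Z: D, R, V, Y
Excluding nodes already adjacent to W (G, H, X, Z), the co-parent-only contribution is {D, P, R, V, Y}.

{D, P, R, V, Y}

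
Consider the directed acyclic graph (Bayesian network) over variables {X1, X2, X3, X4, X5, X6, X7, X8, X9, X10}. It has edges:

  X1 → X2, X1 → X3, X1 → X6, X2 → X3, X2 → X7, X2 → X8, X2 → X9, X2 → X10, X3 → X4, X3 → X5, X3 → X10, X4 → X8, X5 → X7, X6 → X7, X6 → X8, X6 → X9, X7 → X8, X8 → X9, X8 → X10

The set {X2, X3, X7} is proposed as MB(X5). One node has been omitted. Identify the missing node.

X6

A node's Markov blanket = Pa ∪ Ch ∪ (parents of Ch other than the node itself).
Pa(X5) = {X3}.
X5 has child X7.
Co-parents of X5 (other parents of its children):
  X7: X2, X6
MB(X5) = {X2, X3, X6, X7}.
Comparing with the claimed set, X6 is missing.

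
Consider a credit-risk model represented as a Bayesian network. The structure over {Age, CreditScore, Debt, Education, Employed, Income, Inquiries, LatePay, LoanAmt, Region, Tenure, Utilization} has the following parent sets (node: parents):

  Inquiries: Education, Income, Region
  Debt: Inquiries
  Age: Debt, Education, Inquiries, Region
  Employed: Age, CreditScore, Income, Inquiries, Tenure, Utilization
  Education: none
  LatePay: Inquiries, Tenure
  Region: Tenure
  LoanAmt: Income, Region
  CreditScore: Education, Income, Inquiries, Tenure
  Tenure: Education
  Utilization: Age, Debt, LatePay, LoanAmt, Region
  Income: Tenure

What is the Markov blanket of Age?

{CreditScore, Debt, Education, Employed, Income, Inquiries, LatePay, LoanAmt, Region, Tenure, Utilization}

Parents of Age: Debt, Education, Inquiries, Region.
Ch(Age) = {Employed, Utilization}.
For each child, the remaining parents (spouses of Age):
  Utilization also has parents Debt, LatePay, LoanAmt, Region.
  Employed's other parents are CreditScore, Income, Inquiries, Tenure, Utilization.
Union: {Debt, Education, Inquiries, Region} ∪ {Employed, Utilization} ∪ {CreditScore, Debt, Income, Inquiries, LatePay, LoanAmt, Region, Tenure, Utilization} = {CreditScore, Debt, Education, Employed, Income, Inquiries, LatePay, LoanAmt, Region, Tenure, Utilization}.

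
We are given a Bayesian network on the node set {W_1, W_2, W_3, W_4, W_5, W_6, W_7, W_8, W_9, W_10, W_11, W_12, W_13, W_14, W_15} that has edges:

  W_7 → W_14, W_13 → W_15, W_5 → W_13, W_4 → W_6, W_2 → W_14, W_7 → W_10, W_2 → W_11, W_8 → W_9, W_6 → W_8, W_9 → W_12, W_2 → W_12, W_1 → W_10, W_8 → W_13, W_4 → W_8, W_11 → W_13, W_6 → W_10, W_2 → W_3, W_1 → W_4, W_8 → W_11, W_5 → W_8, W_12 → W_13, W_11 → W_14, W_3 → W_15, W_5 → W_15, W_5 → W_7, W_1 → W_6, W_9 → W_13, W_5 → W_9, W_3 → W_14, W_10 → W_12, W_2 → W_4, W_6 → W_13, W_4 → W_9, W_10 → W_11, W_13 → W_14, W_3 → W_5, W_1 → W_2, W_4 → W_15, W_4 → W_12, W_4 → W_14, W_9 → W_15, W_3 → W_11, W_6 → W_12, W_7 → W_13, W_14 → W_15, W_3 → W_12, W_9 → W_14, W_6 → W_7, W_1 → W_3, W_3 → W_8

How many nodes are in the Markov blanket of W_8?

A node's Markov blanket = Pa ∪ Ch ∪ (parents of Ch other than the node itself).
Pa(W_8) = {W_3, W_4, W_5, W_6}.
Children of W_8: W_9, W_11, W_13.
Other parents of W_8's children:
  W_9's other parents are W_4, W_5.
  parents(W_11) \ {W_8} = {W_2, W_3, W_10}.
  W_13's other parents are W_5, W_6, W_7, W_9, W_11, W_12.
MB(W_8) = {W_2, W_3, W_4, W_5, W_6, W_7, W_9, W_10, W_11, W_12, W_13}, which has 11 nodes.

11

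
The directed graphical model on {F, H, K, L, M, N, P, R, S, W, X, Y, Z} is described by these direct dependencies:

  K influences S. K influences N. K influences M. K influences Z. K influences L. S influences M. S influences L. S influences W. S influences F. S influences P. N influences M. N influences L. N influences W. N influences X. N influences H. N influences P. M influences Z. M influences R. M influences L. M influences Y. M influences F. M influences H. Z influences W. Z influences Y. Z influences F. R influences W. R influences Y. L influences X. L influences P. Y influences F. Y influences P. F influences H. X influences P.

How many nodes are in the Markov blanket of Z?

8

Recall MB(v) = parents ∪ children ∪ spouses, where spouses are the other parents of v's children.
Z has children F, W, Y.
Z's parents: K, M.
For each child, the remaining parents (spouses of Z):
  W also has parents N, R, S.
  Y's other parents are M, R.
  F also has parents M, S, Y.
MB(Z) = {F, K, M, N, R, S, W, Y}, which has 8 nodes.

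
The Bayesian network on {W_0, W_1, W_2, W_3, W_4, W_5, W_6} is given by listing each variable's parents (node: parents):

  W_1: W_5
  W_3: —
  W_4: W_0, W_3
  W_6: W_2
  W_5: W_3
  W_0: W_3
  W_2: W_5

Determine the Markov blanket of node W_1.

{W_5}

Pa(W_1) = {W_5}.
W_1's children: none.
With no children, W_1 has no spouses; the co-parent set is empty.
So the Markov blanket of W_1 is {W_5}.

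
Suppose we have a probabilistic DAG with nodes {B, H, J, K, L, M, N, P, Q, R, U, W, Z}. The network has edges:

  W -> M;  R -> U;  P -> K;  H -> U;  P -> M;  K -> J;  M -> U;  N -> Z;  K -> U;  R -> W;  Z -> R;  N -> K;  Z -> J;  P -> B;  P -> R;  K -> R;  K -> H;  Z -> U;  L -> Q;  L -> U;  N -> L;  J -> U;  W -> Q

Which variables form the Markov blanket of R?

{H, J, K, L, M, P, U, W, Z}

R's parents: K, P, Z.
R has children U, W.
Other parents of R's children:
  W has no other parent.
  U also has parents H, J, K, L, M, Z.
MB(R) = {H, J, K, L, M, P, U, W, Z}.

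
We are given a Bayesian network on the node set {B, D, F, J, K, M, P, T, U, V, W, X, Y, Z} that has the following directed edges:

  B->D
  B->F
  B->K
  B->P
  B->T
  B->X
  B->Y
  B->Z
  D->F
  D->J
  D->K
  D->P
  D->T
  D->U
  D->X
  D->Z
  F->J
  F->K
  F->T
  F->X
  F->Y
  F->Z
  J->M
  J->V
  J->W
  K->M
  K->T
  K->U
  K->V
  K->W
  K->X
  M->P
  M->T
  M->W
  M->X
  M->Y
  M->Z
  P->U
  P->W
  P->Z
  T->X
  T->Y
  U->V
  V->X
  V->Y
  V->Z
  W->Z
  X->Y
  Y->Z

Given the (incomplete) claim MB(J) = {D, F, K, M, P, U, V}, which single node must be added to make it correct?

W

A node's Markov blanket = Pa ∪ Ch ∪ (parents of Ch other than the node itself).
J's parents: D, F.
J's children: M, V, W.
For each child, the remaining parents (spouses of J):
  M's other parent is K.
  V also has parents K, U.
  W also has parents K, M, P.
MB(J) = {D, F, K, M, P, U, V, W}.
Comparing with the claimed set, W is missing.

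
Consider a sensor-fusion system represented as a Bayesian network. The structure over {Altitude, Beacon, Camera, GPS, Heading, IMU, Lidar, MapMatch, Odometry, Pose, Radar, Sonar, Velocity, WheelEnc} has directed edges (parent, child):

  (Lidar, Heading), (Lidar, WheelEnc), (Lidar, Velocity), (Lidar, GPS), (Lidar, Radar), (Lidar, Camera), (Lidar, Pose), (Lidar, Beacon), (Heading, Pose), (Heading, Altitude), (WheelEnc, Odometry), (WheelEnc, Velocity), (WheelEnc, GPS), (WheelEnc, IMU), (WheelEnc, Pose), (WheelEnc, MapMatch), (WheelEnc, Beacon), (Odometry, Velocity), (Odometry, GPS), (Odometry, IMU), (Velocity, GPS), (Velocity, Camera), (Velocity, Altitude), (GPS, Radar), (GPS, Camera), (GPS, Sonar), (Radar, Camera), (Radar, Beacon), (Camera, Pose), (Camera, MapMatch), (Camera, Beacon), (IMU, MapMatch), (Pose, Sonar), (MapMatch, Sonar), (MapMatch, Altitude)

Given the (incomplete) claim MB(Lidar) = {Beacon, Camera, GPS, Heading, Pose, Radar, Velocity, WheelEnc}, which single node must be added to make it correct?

Odometry

By definition, MB(Lidar) is built from Lidar's parents, Lidar's children, and the co-parents of Lidar.
Lidar has no parents.
Lidar's children: Beacon, Camera, GPS, Heading, Pose, Radar, Velocity, WheelEnc.
Other parents of Lidar's children:
  Heading has no other parent.
  WheelEnc: no additional parents.
  Velocity also has parents Odometry, WheelEnc.
  GPS's other parents are Odometry, Velocity, WheelEnc.
  Radar also has parent GPS.
  Camera's other parents are GPS, Radar, Velocity.
  Pose also has parents Camera, Heading, WheelEnc.
  Beacon also has parents Camera, Radar, WheelEnc.
MB(Lidar) = {Beacon, Camera, GPS, Heading, Odometry, Pose, Radar, Velocity, WheelEnc}.
Comparing with the claimed set, Odometry is missing.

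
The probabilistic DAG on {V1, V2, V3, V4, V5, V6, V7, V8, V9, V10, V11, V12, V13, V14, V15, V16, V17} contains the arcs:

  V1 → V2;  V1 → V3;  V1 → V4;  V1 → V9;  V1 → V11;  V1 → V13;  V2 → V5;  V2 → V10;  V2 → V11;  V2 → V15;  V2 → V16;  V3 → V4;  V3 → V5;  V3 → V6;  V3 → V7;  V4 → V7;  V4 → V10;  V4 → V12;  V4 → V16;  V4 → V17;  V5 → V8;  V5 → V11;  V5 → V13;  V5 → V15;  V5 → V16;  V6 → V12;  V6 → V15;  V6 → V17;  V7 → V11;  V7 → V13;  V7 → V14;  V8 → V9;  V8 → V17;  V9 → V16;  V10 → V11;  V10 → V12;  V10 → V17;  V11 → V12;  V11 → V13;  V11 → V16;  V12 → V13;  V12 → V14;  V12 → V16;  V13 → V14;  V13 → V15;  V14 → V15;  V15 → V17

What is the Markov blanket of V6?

{V2, V3, V4, V5, V8, V10, V11, V12, V13, V14, V15, V17}

Recall MB(v) = parents ∪ children ∪ spouses, where spouses are the other parents of v's children.
V6 has children V12, V15, V17.
Pa(V6) = {V3}.
Other parents of V6's children:
  V12: V4, V10, V11
  V15: V2, V5, V13, V14
  V17: V4, V8, V10, V15
So the Markov blanket of V6 is {V2, V3, V4, V5, V8, V10, V11, V12, V13, V14, V15, V17}.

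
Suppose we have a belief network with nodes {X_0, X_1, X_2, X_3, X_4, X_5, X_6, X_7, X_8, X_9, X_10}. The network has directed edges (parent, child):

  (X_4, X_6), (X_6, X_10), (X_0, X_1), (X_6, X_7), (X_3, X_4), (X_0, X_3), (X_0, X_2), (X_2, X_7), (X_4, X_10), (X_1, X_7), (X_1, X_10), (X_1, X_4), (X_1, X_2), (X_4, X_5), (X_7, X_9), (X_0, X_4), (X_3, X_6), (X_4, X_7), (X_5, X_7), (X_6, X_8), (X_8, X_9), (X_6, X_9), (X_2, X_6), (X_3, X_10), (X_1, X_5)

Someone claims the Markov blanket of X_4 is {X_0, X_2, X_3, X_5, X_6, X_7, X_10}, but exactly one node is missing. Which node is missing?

X_1

Parents of X_4: X_0, X_1, X_3.
X_4 has children X_5, X_6, X_7, X_10.
Parents of each child, excluding X_4:
  X_5: X_1
  X_6: X_2, X_3
  X_7: X_1, X_2, X_5, X_6
  X_10: X_1, X_3, X_6
MB(X_4) = {X_0, X_1, X_2, X_3, X_5, X_6, X_7, X_10}.
Comparing with the claimed set, X_1 is missing.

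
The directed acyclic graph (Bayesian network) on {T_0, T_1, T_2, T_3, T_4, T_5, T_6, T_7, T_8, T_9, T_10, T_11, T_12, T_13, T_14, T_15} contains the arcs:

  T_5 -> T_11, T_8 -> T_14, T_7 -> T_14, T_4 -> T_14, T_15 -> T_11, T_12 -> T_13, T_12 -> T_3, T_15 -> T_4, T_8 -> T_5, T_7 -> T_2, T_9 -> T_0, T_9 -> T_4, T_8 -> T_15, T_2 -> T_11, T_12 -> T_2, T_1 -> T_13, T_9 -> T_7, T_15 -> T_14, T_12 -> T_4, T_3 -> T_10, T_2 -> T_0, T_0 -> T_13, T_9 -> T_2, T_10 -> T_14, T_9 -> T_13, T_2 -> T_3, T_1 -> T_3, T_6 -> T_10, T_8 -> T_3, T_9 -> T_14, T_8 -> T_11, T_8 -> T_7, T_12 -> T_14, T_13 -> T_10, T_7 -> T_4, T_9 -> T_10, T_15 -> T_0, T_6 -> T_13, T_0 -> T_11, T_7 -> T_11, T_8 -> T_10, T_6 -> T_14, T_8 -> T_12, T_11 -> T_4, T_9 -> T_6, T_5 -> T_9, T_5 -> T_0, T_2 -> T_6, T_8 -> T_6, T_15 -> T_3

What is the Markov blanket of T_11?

{T_0, T_2, T_4, T_5, T_7, T_8, T_9, T_12, T_15}

A node's Markov blanket = Pa ∪ Ch ∪ (parents of Ch other than the node itself).
T_11's children: T_4.
T_11 has parents T_0, T_2, T_5, T_7, T_8, T_15.
Co-parents of T_11 (other parents of its children):
  parents(T_4) \ {T_11} = {T_7, T_9, T_12, T_15}.
Taking the union gives {T_0, T_2, T_4, T_5, T_7, T_8, T_9, T_12, T_15}.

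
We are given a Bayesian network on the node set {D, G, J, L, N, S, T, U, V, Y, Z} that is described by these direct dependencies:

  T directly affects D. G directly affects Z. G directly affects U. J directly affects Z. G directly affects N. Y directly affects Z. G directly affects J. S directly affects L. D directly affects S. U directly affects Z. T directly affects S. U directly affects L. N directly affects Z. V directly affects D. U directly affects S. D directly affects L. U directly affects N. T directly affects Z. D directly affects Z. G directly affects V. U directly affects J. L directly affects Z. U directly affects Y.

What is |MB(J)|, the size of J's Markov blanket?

8

J has parents G, U.
Children of J: Z.
Co-parents of J (other parents of its children):
  Z's other parents are D, G, L, N, T, U, Y.
MB(J) = {D, G, L, N, T, U, Y, Z}, which has 8 nodes.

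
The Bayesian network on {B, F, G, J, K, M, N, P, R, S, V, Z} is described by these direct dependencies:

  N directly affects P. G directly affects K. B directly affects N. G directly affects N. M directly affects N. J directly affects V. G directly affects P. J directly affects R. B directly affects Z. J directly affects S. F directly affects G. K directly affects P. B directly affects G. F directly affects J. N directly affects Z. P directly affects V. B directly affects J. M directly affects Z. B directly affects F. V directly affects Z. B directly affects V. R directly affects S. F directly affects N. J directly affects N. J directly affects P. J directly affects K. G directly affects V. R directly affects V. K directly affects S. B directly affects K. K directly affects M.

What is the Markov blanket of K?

The Markov blanket of a node is its parents, its children, and the other parents of its children.
K's children: M, P, S.
K has parents B, G, J.
Co-parents of K (other parents of its children):
  M: no additional parents.
  P also has parents G, J, N.
  S also has parents J, R.
So the Markov blanket of K is {B, G, J, M, N, P, R, S}.

{B, G, J, M, N, P, R, S}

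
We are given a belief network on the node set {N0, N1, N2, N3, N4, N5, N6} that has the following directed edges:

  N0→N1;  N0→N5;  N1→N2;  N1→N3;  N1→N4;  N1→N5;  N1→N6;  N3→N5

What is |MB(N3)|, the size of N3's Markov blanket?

A node's Markov blanket = Pa ∪ Ch ∪ (parents of Ch other than the node itself).
N3 has child N5.
Pa(N3) = {N1}.
Other parents of N3's children:
  parents(N5) \ {N3} = {N0, N1}.
MB(N3) = {N0, N1, N5}, which has 3 nodes.

3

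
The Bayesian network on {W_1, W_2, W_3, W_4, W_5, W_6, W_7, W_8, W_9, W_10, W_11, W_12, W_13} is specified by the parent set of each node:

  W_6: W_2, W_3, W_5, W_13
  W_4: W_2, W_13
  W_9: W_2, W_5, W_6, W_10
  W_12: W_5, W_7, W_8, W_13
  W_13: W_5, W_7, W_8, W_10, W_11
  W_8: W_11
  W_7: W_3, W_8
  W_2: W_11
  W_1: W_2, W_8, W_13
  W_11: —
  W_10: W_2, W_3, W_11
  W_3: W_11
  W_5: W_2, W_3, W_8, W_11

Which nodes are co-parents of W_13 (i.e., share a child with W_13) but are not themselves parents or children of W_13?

Children of W_13: W_1, W_4, W_6, W_12.
  W_6's other parents are W_2, W_3, W_5.
  parents(W_12) \ {W_13} = {W_5, W_7, W_8}.
  W_4 also has parent W_2.
  W_1's other parents are W_2, W_8.
Excluding nodes already adjacent to W_13 (W_1, W_4, W_5, W_6, W_7, W_8, W_10, W_11, W_12), the co-parent-only contribution is {W_2, W_3}.

{W_2, W_3}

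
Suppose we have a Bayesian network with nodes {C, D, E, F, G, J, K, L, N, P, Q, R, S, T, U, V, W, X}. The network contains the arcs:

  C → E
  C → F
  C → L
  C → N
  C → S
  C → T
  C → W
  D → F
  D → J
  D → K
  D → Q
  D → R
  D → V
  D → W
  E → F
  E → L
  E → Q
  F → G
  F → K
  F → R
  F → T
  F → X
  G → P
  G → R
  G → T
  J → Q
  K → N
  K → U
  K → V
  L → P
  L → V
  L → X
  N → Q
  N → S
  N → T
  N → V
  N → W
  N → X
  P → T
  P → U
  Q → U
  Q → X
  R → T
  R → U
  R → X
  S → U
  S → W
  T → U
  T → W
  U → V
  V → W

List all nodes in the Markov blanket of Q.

{D, E, F, J, K, L, N, P, R, S, T, U, X}

Q's children: U, X.
Q has parents D, E, J, N.
Parents of each child, excluding Q:
  U: K, P, R, S, T
  X: F, L, N, R
So the Markov blanket of Q is {D, E, F, J, K, L, N, P, R, S, T, U, X}.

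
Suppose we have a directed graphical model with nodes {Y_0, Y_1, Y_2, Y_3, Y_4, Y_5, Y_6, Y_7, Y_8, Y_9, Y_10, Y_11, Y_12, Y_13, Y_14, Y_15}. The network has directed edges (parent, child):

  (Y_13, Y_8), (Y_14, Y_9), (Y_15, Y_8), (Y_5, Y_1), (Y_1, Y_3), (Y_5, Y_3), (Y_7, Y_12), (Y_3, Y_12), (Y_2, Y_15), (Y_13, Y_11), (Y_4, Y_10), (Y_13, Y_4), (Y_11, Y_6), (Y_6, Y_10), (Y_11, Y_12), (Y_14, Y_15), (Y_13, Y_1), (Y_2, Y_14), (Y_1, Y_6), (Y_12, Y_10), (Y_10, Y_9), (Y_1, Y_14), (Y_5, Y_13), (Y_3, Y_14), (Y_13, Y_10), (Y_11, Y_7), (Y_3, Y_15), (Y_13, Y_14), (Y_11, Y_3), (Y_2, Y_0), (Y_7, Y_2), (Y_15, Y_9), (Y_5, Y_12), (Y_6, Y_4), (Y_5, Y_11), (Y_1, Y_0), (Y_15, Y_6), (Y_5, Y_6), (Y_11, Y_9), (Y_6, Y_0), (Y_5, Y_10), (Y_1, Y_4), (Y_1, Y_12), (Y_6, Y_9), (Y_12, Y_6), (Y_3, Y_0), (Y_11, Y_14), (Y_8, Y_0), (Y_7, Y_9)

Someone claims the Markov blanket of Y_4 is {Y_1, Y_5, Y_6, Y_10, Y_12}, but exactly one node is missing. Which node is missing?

Recall MB(v) = parents ∪ children ∪ spouses, where spouses are the other parents of v's children.
Y_4 has parents Y_1, Y_6, Y_13.
Children of Y_4: Y_10.
Co-parents of Y_4 (other parents of its children):
  Y_10: Y_5, Y_6, Y_12, Y_13
MB(Y_4) = {Y_1, Y_5, Y_6, Y_10, Y_12, Y_13}.
Comparing with the claimed set, Y_13 is missing.

Y_13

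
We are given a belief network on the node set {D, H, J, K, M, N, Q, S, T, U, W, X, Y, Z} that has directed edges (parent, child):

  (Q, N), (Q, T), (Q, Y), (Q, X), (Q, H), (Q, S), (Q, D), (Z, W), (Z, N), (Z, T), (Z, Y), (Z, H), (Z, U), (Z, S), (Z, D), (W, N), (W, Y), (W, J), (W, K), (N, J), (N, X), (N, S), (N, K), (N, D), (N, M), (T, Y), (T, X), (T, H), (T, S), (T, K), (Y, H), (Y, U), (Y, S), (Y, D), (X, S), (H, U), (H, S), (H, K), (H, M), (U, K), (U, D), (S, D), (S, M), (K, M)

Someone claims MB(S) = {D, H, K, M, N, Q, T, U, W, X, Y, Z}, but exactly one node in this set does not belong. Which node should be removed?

S has parents H, N, Q, T, X, Y, Z.
Ch(S) = {D, M}.
Other parents of S's children:
  D: N, Q, U, Y, Z
  M: H, K, N
MB(S) = {D, H, K, M, N, Q, T, U, X, Y, Z}.
W is neither a parent, child, nor co-parent of S, so it does not belong.

W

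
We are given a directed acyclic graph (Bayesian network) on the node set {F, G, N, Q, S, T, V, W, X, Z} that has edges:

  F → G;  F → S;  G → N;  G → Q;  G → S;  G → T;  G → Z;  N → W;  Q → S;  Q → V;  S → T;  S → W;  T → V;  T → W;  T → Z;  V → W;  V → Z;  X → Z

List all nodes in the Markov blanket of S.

{F, G, N, Q, T, V, W}

Recall MB(v) = parents ∪ children ∪ spouses, where spouses are the other parents of v's children.
Pa(S) = {F, G, Q}.
Ch(S) = {T, W}.
Co-parents of S (other parents of its children):
  parents(T) \ {S} = {G}.
  W also has parents N, T, V.
Union: {F, G, Q} ∪ {T, W} ∪ {G, N, T, V} = {F, G, N, Q, T, V, W}.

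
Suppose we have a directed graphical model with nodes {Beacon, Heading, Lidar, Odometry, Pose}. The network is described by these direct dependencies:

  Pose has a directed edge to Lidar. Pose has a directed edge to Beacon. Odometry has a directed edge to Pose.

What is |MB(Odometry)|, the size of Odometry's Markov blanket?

1

Recall MB(v) = parents ∪ children ∪ spouses, where spouses are the other parents of v's children.
Pa(Odometry) = {}.
Odometry's children: Pose.
Other parents of Odometry's children:
  Pose: —
MB(Odometry) = {Pose}, which has 1 node.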